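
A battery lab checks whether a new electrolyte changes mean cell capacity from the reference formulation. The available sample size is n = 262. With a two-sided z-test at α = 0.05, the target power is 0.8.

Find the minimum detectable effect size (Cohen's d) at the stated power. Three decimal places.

Need Φ(δ − 1.960) = 0.8, so δ = 1.960 + 0.842 = 2.802.
(Lower-tail contribution to power is negligible for δ > 0.)
δ = d·√n ⇒ d = δ/√n = 2.802/√262 = 0.1731.

d ≈ 0.173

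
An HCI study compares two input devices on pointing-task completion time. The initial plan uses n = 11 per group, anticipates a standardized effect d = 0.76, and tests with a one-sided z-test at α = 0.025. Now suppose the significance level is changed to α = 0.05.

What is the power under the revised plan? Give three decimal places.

Power ≈ 0.555

δ = d·√(n/2) = 0.76 × √(11/2) = 1.7824 (unchanged). New critical value: z_{0.05} = 1.645.
Revised power = P(Z > 1.645 − δ) = Φ(0.138) = 0.5547.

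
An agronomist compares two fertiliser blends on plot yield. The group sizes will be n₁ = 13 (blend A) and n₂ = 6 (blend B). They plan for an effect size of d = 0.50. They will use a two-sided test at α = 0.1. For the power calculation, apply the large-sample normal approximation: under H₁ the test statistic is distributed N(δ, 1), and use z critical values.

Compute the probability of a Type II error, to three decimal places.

Noncentrality parameter: δ = d / √(1/n₁ + 1/n₂) = 0.50 / √(1/13 + 1/6) = 1.0131
Critical value for a two-sided test at α = 0.1: z_{α/2} = 1.645.
Power = Φ(δ − 1.645) + Φ(−δ − 1.645) = Φ(-0.632) + Φ(-2.658) = 0.2638 + 0.0039 = 0.2677.
Type II error: β = 1 − power = 1 − 0.2677 = 0.7323.

β ≈ 0.732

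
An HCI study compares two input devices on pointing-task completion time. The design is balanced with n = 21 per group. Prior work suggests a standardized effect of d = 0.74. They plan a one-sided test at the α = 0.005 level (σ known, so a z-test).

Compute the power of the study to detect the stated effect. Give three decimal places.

Noncentrality parameter: δ = d·√(n/2) = 0.74 × √(21/2) = 2.3979
Critical value for a one-sided test at α = 0.005: z_α = 2.576.
Power = Φ(δ − 2.576) = Φ(-0.178) = 0.4294.

Power ≈ 0.429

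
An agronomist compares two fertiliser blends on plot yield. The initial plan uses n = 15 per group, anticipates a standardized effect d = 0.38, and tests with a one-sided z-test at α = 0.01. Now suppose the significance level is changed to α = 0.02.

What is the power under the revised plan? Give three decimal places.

δ = d·√(n/2) = 0.38 × √(15/2) = 1.0407 (unchanged). New critical value: z_{0.02} = 2.054.
Revised power = Φ(δ − 2.054) = Φ(-1.013) = 0.1555.

Power ≈ 0.156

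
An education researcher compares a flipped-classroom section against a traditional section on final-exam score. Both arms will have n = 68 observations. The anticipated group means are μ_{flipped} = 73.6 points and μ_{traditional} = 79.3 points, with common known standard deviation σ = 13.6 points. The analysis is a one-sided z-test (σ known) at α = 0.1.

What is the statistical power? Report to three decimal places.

Power ≈ 0.877

Standardized effect: d = |μ_{flipped} − μ_{traditional}| / σ = |73.6 − 79.3| / 13.6 = 0.4191
Noncentrality parameter: δ = d·√(n/2) = 0.4191 × √(68/2) = 2.4439
One-sided α = 0.1 → critical value z_{0.1} = 1.282.
Power = P(Z > 1.282 − δ) = Φ(1.162) = 0.8774.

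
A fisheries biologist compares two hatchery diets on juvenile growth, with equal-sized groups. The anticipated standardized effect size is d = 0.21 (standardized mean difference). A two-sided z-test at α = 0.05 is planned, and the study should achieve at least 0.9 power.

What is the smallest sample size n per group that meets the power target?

n = 477 per group

Set Φ(δ − 1.960) = 0.9; then δ − 1.960 = Φ⁻¹(0.9) = 1.282, giving δ = 3.242.
(Ignoring the negligible lower-tail rejection probability gives the usual closed-form inversion.)
δ = d·√(n/2) ⇒ n = 2(δ/d)² = 2 × (3.242 / 0.21)² = 476.53.
Round up to the next whole unit.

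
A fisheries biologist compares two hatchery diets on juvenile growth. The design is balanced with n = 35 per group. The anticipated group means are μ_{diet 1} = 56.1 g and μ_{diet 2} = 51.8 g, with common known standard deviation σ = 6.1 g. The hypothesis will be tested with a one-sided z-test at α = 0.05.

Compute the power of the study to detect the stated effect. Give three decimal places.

Power ≈ 0.904

Standardized effect: d = |μ_{diet 1} − μ_{diet 2}| / σ = |56.1 − 51.8| / 6.1 = 0.7049
Noncentrality parameter: δ = d·√(n/2) = 0.7049 × √(35/2) = 2.9489
Critical value for a one-sided test at α = 0.05: z_α = 1.645.
Power = P(Z > 1.645 − δ) = Φ(1.304) = 0.9039.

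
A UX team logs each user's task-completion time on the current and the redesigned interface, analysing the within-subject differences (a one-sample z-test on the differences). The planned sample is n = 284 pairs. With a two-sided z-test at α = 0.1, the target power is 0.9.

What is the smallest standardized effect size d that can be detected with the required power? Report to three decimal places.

Required noncentrality: δ = z_{0.05} + z_{0.10} = 1.645 + 1.282 = 2.926.
(The second rejection-region term Φ(−δ − z_{α/2}) is negligible and dropped.)
δ = d·√n ⇒ d = δ/√n = 2.926/√284 = 0.1737.

d ≈ 0.174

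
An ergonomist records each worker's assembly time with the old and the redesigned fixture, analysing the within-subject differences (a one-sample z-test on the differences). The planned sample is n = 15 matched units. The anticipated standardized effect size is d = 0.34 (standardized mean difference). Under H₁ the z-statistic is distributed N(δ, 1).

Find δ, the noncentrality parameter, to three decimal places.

δ ≈ 1.317

The noncentrality parameter scales effect size by the design's sample-size factor: δ = d·√n = 0.34 × √15 = 1.3168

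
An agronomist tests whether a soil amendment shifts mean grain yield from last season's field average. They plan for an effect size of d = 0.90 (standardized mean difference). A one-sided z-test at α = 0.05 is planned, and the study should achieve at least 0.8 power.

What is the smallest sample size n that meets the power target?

For power 0.8 need Φ(δ − z_{0.05}) = 0.8, so δ = z_{0.05} + z_{0.20} = 1.645 + 0.842 = 2.486.
δ = d·√n ⇒ n = (δ/d)² = (2.486 / 0.90)² = 7.63.
Rounding up, n = 8.

n = 8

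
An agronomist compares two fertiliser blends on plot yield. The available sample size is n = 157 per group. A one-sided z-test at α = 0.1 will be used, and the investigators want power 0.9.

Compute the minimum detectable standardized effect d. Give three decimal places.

Required noncentrality: δ = z_{0.1} + z_{0.10} = 1.282 + 1.282 = 2.563.
δ = d·√(n/2) ⇒ d = δ/√(n/2) = 2.563/√(157/2) = 0.2893.

d ≈ 0.289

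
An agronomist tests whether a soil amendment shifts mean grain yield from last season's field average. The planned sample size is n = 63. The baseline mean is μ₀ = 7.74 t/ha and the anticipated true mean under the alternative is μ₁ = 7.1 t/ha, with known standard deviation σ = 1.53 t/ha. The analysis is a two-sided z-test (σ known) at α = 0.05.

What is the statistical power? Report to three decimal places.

Standardized effect: d = |μ₁ − μ₀| / σ = |7.1 − 7.74| / 1.53 = 0.4183
Noncentrality parameter: δ = d·√n = 0.4183 × √63 = 3.3202
Critical value for a two-sided test at α = 0.05: z_{α/2} = 1.960.
Power = Φ(δ − 1.960) + Φ(−δ − 1.960) = Φ(1.360) + Φ(-5.280) = 0.9131 + 0.0000 = 0.9131.

Power ≈ 0.913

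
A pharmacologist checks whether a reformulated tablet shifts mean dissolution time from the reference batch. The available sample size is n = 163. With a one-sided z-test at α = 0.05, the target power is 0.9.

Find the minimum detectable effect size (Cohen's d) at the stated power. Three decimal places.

d ≈ 0.229

Required noncentrality: δ = z_{0.05} + z_{0.10} = 1.645 + 1.282 = 2.926.
δ = d·√n ⇒ d = δ/√n = 2.926/√163 = 0.2292.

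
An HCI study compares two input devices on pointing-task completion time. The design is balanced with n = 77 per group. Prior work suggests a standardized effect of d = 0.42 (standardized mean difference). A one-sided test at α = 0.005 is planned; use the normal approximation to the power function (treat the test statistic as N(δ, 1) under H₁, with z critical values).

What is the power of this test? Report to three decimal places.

Noncentrality parameter: δ = d·√(n/2) = 0.42 × √(77/2) = 2.6060
One-sided α = 0.005 → critical value z_{0.005} = 2.576.
Power = Φ(δ − 2.576) = Φ(0.030) = 0.5120.

Power ≈ 0.512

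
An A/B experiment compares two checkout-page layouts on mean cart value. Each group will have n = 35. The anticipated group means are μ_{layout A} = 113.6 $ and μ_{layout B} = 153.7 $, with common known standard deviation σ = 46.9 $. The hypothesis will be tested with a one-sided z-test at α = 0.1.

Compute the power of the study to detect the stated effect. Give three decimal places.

Standardized effect: d = |μ_{layout A} − μ_{layout B}| / σ = |113.6 − 153.7| / 46.9 = 0.8550
Noncentrality parameter: δ = d·√(n/2) = 0.8550 × √(35/2) = 3.5768
Critical value for a one-sided test at α = 0.1: z_α = 1.282.
Power = Φ(δ − 1.282) = Φ(2.295) = 0.9891.

Power ≈ 0.989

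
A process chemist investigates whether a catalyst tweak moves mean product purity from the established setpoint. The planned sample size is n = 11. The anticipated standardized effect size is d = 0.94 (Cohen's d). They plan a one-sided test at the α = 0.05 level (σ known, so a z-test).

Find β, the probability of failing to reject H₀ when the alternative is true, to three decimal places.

Noncentrality parameter: δ = d·√n = 0.94 × √11 = 3.1176
One-sided α = 0.05 → critical value z_{0.05} = 1.645.
Power = Φ(δ − 1.645) = Φ(1.473) = 0.9296.
Type II error: β = 1 − power = 1 − 0.9296 = 0.0704.

β ≈ 0.070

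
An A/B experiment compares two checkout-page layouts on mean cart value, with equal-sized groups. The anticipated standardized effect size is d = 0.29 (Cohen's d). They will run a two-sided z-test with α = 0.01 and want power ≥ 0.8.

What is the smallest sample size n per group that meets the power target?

n = 278 per group

For power 0.8 need Φ(δ − z_{0.005}) = 0.8, so δ = z_{0.005} + z_{0.20} = 2.576 + 0.842 = 3.417.
(Ignoring the negligible lower-tail rejection probability gives the usual closed-form inversion.)
δ = d·√(n/2) ⇒ n = 2(δ/d)² = 2 × (3.417 / 0.29)² = 277.74.
Rounding up, n = 278 per group.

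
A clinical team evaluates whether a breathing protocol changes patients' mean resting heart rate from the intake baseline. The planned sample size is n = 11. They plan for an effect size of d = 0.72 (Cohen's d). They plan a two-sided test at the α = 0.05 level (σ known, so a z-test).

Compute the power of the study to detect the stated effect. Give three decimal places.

Power ≈ 0.666

Noncentrality parameter: λ = d·√n = 0.72 × √11 = 2.3880
Critical value for a two-sided test at α = 0.05: z_{α/2} = 1.960.
Power = Φ(λ − 1.960) + Φ(−λ − 1.960) = Φ(0.428) + Φ(-4.348) = 0.6657 + 0.0000 = 0.6657.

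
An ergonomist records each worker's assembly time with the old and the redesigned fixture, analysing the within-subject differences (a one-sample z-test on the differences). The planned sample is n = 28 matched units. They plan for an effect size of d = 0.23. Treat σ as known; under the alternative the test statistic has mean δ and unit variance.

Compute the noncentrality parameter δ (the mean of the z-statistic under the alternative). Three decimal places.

δ ≈ 1.217

δ = d·√n = 0.23 × √28 = 1.2170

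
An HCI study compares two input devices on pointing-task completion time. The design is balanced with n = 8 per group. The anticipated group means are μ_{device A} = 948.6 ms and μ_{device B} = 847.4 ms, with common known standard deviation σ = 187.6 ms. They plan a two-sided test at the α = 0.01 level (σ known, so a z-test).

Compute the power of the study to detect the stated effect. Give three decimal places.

Standardized effect: d = |μ_{device A} − μ_{device B}| / σ = |948.6 − 847.4| / 187.6 = 0.5394
Noncentrality parameter: δ = d·√(n/2) = 0.5394 × √(8/2) = 1.0789
Two-sided α = 0.01 → critical value z_{0.005} = 2.576.
Power = Φ(δ − 2.576) + Φ(−δ − 2.576) = Φ(-1.497) + Φ(-3.655) = 0.0672 + 0.0001 = 0.0673.

Power ≈ 0.067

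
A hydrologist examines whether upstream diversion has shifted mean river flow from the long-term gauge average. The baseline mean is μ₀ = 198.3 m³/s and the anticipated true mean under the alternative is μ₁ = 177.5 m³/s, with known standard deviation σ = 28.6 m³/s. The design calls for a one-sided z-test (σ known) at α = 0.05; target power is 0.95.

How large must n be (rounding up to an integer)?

n = 21

Standardized effect: d = |μ₁ − μ₀| / σ = |177.5 − 198.3| / 28.6 = 0.7273
Set Φ(δ − 1.645) = 0.95; then δ − 1.645 = Φ⁻¹(0.95) = 1.645, giving δ = 3.290.
δ = d·√n ⇒ n = (δ/d)² = (3.290 / 0.7273)² = 20.46.
Round up to the next whole unit.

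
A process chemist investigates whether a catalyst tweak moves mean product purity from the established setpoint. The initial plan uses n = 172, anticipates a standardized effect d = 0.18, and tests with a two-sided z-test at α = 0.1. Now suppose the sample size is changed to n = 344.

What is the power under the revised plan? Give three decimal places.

Power ≈ 0.955

With n = 344: δ = d·√n = 0.18 × √344 = 3.3385. Critical value z_{0.05} = 1.645.
Revised power = Φ(δ − 1.645) + Φ(−δ − 1.645) = Φ(1.694) + Φ(-4.983) = 0.9548 + 0.0000 = 0.9548.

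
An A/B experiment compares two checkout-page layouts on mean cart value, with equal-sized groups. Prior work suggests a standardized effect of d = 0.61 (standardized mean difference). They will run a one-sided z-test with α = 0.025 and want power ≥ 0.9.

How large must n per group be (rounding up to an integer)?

Set Φ(δ − 1.960) = 0.9; then δ − 1.960 = Φ⁻¹(0.9) = 1.282, giving δ = 3.242.
δ = d·√(n/2) ⇒ n = 2(δ/d)² = 2 × (3.242 / 0.61)² = 56.48.
Rounding up, n = 57 per group.

n = 57 per group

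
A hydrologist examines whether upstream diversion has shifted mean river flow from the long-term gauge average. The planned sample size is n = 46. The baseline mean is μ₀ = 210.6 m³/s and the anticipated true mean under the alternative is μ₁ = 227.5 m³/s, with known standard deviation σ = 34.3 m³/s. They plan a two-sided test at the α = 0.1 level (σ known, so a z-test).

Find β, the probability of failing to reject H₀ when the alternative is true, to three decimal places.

Standardized effect: d = |μ₁ − μ₀| / σ = |227.5 − 210.6| / 34.3 = 0.4927
Noncentrality parameter: δ = d·√n = 0.4927 × √46 = 3.3417
Critical value for a two-sided test at α = 0.1: z_{α/2} = 1.645.
Power = Φ(δ − 1.645) + Φ(−δ − 1.645) = Φ(1.697) + Φ(-4.987) = 0.9551 + 0.0000 = 0.9551.
Type II error: β = 1 − power = 1 − 0.9551 = 0.0449.

β ≈ 0.045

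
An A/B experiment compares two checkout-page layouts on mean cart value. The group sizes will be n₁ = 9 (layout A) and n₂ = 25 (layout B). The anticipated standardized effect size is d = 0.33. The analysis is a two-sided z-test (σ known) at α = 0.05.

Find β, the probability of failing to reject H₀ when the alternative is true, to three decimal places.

β ≈ 0.864

Noncentrality parameter: δ = d / √(1/n₁ + 1/n₂) = 0.33 / √(1/9 + 1/25) = 0.8489
Critical value for a two-sided test at α = 0.05: z_{α/2} = 1.960.
Power = Φ(δ − 1.960) + Φ(−δ − 1.960) = Φ(-1.111) + Φ(-2.809) = 0.1333 + 0.0025 = 0.1358.
Type II error: β = 1 − power = 1 − 0.1358 = 0.8642.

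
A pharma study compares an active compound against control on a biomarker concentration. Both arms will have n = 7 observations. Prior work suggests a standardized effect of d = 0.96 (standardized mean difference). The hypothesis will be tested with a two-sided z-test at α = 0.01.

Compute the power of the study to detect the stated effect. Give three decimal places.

Power ≈ 0.218

Noncentrality parameter: δ = d·√(n/2) = 0.96 × √(7/2) = 1.7960
Two-sided α = 0.01 → critical value z_{0.005} = 2.576.
Power = Φ(δ − 2.576) + Φ(−δ − 2.576) = Φ(-0.780) + Φ(-4.372) = 0.2177 + 0.0000 = 0.2178.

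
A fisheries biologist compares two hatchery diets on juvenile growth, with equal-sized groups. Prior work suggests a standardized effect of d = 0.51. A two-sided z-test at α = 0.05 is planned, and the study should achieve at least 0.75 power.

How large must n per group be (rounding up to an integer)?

Set Φ(δ − 1.960) = 0.75; then δ − 1.960 = Φ⁻¹(0.75) = 0.674, giving δ = 2.634.
(The Φ(−δ − z_{α/2}) term is vanishingly small for δ > 0 and is dropped in the standard sample-size formula.)
δ = d·√(n/2) ⇒ n = 2(δ/d)² = 2 × (2.634 / 0.51)² = 53.37.
Round up to the next whole unit.

n = 54 per group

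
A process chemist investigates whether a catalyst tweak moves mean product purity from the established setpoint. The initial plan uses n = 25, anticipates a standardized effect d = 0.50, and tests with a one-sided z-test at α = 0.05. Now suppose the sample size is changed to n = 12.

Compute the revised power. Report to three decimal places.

Power ≈ 0.535

With n = 12: δ = d·√n = 0.50 × √12 = 1.7321. Critical value z_{0.05} = 1.645.
Revised power = Φ(δ − 1.645) = Φ(0.087) = 0.5347.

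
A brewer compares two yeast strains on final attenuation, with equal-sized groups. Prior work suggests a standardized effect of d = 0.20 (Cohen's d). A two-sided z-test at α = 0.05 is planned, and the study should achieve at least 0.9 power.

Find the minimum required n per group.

n = 526 per group

For power 0.9 need Φ(δ − z_{0.025}) = 0.9, so δ = z_{0.025} + z_{0.10} = 1.960 + 1.282 = 3.242.
(For δ > 0 the lower-tail rejection region contributes negligibly to power, so the one-term inversion is standard.)
δ = d·√(n/2) ⇒ n = 2(δ/d)² = 2 × (3.242 / 0.20)² = 525.37.
Rounding up, n = 526 per group.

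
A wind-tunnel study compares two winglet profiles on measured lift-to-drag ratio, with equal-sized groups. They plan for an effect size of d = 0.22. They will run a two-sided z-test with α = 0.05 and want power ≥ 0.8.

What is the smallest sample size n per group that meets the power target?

n = 325 per group

Set Φ(δ − 1.960) = 0.8; then δ − 1.960 = Φ⁻¹(0.8) = 0.842, giving δ = 2.802.
(The Φ(−δ − z_{α/2}) term is vanishingly small for δ > 0 and is dropped in the standard sample-size formula.)
δ = d·√(n/2) ⇒ n = 2(δ/d)² = 2 × (2.802 / 0.22)² = 324.33.
Round up to the next whole unit.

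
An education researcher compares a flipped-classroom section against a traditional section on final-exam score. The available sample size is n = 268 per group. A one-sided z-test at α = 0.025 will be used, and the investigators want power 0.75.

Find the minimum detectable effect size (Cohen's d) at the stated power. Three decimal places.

Need Φ(δ − 1.960) = 0.75, so δ = 1.960 + 0.674 = 2.634.
δ = d·√(n/2) ⇒ d = δ/√(n/2) = 2.634/√(268/2) = 0.2276.

d ≈ 0.228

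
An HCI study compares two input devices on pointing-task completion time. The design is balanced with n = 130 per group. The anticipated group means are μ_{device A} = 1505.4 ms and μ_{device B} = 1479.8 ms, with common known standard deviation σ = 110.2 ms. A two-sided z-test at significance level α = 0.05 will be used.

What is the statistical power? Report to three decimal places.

Standardized effect: d = |μ_{device A} − μ_{device B}| / σ = |1505.4 − 1479.8| / 110.2 = 0.2323
Noncentrality parameter: δ = d·√(n/2) = 0.2323 × √(130/2) = 1.8729
Two-sided α = 0.05 → critical value z_{0.025} = 1.960.
Power = Φ(δ − 1.960) + Φ(−δ − 1.960) = Φ(-0.087) + Φ(-3.833) = 0.4653 + 0.0001 = 0.4654.

Power ≈ 0.465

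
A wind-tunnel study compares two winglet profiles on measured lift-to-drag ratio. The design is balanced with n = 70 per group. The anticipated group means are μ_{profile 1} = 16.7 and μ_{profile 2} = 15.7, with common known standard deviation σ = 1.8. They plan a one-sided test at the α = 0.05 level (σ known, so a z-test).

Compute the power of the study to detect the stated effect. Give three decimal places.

Standardized effect: d = |μ_{profile 1} − μ_{profile 2}| / σ = |16.7 − 15.7| / 1.8 = 0.5556
Noncentrality parameter: δ = d·√(n/2) = 0.5556 × √(70/2) = 3.2867
Critical value for a one-sided test at α = 0.05: z_α = 1.645.
Power = P(Z > 1.645 − δ) = Φ(1.642) = 0.9497.

Power ≈ 0.950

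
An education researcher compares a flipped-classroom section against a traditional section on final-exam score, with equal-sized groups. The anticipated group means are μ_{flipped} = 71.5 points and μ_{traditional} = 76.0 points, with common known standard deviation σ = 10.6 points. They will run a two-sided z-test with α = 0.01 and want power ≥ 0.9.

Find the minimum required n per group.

n = 166 per group

Standardized effect: d = |μ_{flipped} − μ_{traditional}| / σ = |71.5 − 76.0| / 10.6 = 0.4245
Set Φ(δ − 2.576) = 0.9; then δ − 2.576 = Φ⁻¹(0.9) = 1.282, giving δ = 3.857.
(Ignoring the negligible lower-tail rejection probability gives the usual closed-form inversion.)
δ = d·√(n/2) ⇒ n = 2(δ/d)² = 2 × (3.857 / 0.4245)² = 165.12.
Round up to the next whole unit.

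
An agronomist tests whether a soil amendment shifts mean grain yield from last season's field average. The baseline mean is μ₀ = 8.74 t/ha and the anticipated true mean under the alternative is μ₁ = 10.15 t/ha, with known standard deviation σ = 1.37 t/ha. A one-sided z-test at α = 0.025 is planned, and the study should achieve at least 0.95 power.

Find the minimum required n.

n = 13

Standardized effect: d = |μ₁ − μ₀| / σ = |10.15 − 8.74| / 1.37 = 1.0292
Set Φ(δ − 1.960) = 0.95; then δ − 1.960 = Φ⁻¹(0.95) = 1.645, giving δ = 3.605.
δ = d·√n ⇒ n = (δ/d)² = (3.605 / 1.0292)² = 12.27.
Round up to the next whole unit.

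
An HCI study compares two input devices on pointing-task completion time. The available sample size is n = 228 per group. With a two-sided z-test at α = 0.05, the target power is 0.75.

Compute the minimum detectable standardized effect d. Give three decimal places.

d ≈ 0.247

Need Φ(δ − 1.960) = 0.75, so δ = 1.960 + 0.674 = 2.634.
(The second rejection-region term Φ(−δ − z_{α/2}) is negligible and dropped.)
δ = d·√(n/2) ⇒ d = δ/√(n/2) = 2.634/√(228/2) = 0.2467.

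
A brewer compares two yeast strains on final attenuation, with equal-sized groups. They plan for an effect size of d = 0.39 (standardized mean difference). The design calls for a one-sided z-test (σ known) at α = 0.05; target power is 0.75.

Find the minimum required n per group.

Set Φ(δ − 1.645) = 0.75; then δ − 1.645 = Φ⁻¹(0.75) = 0.674, giving δ = 2.319.
δ = d·√(n/2) ⇒ n = 2(δ/d)² = 2 × (2.319 / 0.39)² = 70.73.
Round up to the next whole unit.

n = 71 per group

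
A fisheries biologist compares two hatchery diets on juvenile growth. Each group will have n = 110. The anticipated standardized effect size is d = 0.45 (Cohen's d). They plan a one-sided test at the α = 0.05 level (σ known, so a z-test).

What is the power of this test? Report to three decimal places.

Noncentrality parameter: δ = d·√(n/2) = 0.45 × √(110/2) = 3.3373
Critical value for a one-sided test at α = 0.05: z_α = 1.645.
Power = Φ(δ − 1.645) = Φ(1.692) = 0.9547.

Power ≈ 0.955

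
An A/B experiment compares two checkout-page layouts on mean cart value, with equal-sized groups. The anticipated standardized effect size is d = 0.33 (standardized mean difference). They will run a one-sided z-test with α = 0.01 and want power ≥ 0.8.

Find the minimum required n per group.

Set Φ(δ − 2.326) = 0.8; then δ − 2.326 = Φ⁻¹(0.8) = 0.842, giving δ = 3.168.
δ = d·√(n/2) ⇒ n = 2(δ/d)² = 2 × (3.168 / 0.33)² = 184.32.
Round up to the next whole unit.

n = 185 per group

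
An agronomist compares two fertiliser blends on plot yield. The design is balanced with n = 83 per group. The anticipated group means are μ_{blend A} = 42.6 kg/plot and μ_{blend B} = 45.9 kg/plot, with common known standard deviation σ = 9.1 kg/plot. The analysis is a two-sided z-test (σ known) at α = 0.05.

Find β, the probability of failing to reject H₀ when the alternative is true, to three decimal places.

Standardized effect: d = |μ_{blend A} − μ_{blend B}| / σ = |42.6 − 45.9| / 9.1 = 0.3626
Noncentrality parameter: δ = d·√(n/2) = 0.3626 × √(83/2) = 2.3361
Critical value for a two-sided test at α = 0.05: z_{α/2} = 1.960.
Power = Φ(δ − 1.960) + Φ(−δ − 1.960) = Φ(0.376) + Φ(-4.296) = 0.6466 + 0.0000 = 0.6466.
Type II error: β = 1 − power = 1 − 0.6466 = 0.3534.

β ≈ 0.353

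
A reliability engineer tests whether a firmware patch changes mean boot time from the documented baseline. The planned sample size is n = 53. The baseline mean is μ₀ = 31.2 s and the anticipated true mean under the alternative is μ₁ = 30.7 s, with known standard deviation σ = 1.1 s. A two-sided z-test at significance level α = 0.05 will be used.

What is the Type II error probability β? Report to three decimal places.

Standardized effect: d = |μ₁ − μ₀| / σ = |30.7 − 31.2| / 1.1 = 0.4545
Noncentrality parameter: δ = d·√n = 0.4545 × √53 = 3.3091
Critical value for a two-sided test at α = 0.05: z_{α/2} = 1.960.
Power = Φ(δ − 1.960) + Φ(−δ − 1.960) = Φ(1.349) + Φ(-5.269) = 0.9114 + 0.0000 = 0.9114.
Type II error: β = 1 − power = 1 − 0.9114 = 0.0886.

β ≈ 0.089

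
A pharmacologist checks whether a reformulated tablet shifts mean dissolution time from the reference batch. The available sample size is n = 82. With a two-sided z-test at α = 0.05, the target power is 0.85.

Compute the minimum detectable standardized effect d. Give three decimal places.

d ≈ 0.331

Need Φ(δ − 1.960) = 0.85, so δ = 1.960 + 1.036 = 2.996.
(Lower-tail contribution to power is negligible for δ > 0.)
δ = d·√n ⇒ d = δ/√n = 2.996/√82 = 0.3309.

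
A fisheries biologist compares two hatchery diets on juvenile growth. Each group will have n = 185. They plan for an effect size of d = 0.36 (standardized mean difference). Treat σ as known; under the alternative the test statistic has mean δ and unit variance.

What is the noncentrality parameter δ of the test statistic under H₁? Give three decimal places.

δ ≈ 3.462

δ = d·√(n/2) = 0.36 × √(185/2) = 3.4624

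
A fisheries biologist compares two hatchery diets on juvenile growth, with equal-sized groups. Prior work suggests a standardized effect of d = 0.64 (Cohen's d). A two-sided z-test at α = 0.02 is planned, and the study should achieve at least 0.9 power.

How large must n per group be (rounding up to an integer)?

For power 0.9 need Φ(δ − z_{0.01}) = 0.9, so δ = z_{0.01} + z_{0.10} = 2.326 + 1.282 = 3.608.
(Ignoring the negligible lower-tail rejection probability gives the usual closed-form inversion.)
δ = d·√(n/2) ⇒ n = 2(δ/d)² = 2 × (3.608 / 0.64)² = 63.56.
Rounding up, n = 64 per group.

n = 64 per group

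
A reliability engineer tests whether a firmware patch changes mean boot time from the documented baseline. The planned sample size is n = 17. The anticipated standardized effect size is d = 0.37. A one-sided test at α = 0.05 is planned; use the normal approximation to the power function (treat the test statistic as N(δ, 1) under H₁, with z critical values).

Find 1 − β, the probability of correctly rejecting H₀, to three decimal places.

Power ≈ 0.453

Noncentrality parameter: δ = d·√n = 0.37 × √17 = 1.5255
One-sided α = 0.05 → critical value z_{0.05} = 1.645.
Power = Φ(δ − 1.645) = Φ(-0.119) = 0.4525.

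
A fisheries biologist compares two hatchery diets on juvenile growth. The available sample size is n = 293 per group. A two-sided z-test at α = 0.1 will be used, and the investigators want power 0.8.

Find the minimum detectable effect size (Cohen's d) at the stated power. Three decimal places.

d ≈ 0.205

Need Φ(δ − 1.645) = 0.8, so δ = 1.645 + 0.842 = 2.486.
(The second rejection-region term Φ(−δ − z_{α/2}) is negligible and dropped.)
δ = d·√(n/2) ⇒ d = δ/√(n/2) = 2.486/√(293/2) = 0.2054.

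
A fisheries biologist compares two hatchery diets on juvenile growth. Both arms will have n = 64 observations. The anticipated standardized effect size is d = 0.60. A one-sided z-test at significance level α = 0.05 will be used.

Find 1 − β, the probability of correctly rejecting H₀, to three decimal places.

Power ≈ 0.960

Noncentrality parameter: δ = d·√(n/2) = 0.60 × √(64/2) = 3.3941
Critical value for a one-sided test at α = 0.05: z_α = 1.645.
Power = Φ(δ − 1.645) = Φ(1.749) = 0.9599.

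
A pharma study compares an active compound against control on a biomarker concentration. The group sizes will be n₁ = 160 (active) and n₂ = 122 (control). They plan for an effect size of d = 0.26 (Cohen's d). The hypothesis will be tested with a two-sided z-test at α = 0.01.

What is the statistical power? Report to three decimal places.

Power ≈ 0.340

Noncentrality parameter: δ = d / √(1/n₁ + 1/n₂) = 0.26 / √(1/160 + 1/122) = 2.1632
Critical value for a two-sided test at α = 0.01: z_{α/2} = 2.576.
Power = Φ(δ − 2.576) + Φ(−δ − 2.576) = Φ(-0.413) + Φ(-4.739) = 0.3399 + 0.0000 = 0.3399.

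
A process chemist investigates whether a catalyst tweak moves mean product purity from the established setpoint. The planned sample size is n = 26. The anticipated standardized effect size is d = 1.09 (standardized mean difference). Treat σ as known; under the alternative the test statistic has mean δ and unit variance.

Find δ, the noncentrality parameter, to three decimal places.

δ ≈ 5.558

δ = d·√n = 1.09 × √26 = 5.5579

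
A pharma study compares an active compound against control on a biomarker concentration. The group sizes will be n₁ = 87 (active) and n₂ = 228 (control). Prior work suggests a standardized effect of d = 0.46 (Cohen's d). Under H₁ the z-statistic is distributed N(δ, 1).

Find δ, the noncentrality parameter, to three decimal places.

δ ≈ 3.650

The noncentrality parameter scales effect size by the design's sample-size factor: δ = d / √(1/n₁ + 1/n₂) = 0.46 / √(1/87 + 1/228) = 3.6503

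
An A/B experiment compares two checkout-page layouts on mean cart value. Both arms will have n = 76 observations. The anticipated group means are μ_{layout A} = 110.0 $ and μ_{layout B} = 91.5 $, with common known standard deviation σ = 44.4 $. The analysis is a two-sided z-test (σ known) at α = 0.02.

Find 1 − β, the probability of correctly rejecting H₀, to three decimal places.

Power ≈ 0.596

Standardized effect: d = |μ_{layout A} − μ_{layout B}| / σ = |110.0 − 91.5| / 44.4 = 0.4167
Noncentrality parameter: δ = d·√(n/2) = 0.4167 × √(76/2) = 2.5685
Two-sided α = 0.02 → critical value z_{0.01} = 2.326.
Power = Φ(δ − 2.326) + Φ(−δ − 2.326) = Φ(0.242) + Φ(-4.895) = 0.5957 + 0.0000 = 0.5957.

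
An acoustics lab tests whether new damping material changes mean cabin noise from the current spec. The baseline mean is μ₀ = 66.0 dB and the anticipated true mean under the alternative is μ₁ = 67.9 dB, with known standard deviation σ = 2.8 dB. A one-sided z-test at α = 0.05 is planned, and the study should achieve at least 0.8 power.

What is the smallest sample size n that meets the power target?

Standardized effect: d = |μ₁ − μ₀| / σ = |67.9 − 66.0| / 2.8 = 0.6786
Set Φ(δ − 1.645) = 0.8; then δ − 1.645 = Φ⁻¹(0.8) = 0.842, giving δ = 2.486.
δ = d·√n ⇒ n = (δ/d)² = (2.486 / 0.6786)² = 13.43.
Round up to the next whole unit.

n = 14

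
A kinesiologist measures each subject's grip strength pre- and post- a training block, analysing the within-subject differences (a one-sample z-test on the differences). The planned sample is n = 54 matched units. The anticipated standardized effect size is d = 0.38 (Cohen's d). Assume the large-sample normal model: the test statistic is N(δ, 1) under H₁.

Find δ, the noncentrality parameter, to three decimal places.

δ ≈ 2.792

δ = d·√n = 0.38 × √54 = 2.7924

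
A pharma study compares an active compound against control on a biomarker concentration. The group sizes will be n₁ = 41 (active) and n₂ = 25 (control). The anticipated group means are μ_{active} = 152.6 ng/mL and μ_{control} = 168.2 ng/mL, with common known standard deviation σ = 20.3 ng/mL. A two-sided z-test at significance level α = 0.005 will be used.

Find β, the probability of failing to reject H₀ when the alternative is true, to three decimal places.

Standardized effect: d = |μ_{active} − μ_{control}| / σ = |152.6 − 168.2| / 20.3 = 0.7685
Noncentrality parameter: δ = d / √(1/n₁ + 1/n₂) = 0.7685 / √(1/41 + 1/25) = 3.0284
Critical value for a two-sided test at α = 0.005: z_{α/2} = 2.807.
Power = Φ(δ − 2.807) + Φ(−δ − 2.807) = Φ(0.221) + Φ(-5.835) = 0.5876 + 0.0000 = 0.5876.
Type II error: β = 1 − power = 1 − 0.5876 = 0.4124.

β ≈ 0.412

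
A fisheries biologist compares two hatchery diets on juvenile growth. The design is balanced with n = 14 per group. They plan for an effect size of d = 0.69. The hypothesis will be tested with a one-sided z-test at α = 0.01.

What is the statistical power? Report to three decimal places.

Power ≈ 0.308

Noncentrality parameter: δ = d·√(n/2) = 0.69 × √(14/2) = 1.8256
One-sided α = 0.01 → critical value z_{0.01} = 2.326.
Power = P(Z > 2.326 − δ) = Φ(-0.501) = 0.3083.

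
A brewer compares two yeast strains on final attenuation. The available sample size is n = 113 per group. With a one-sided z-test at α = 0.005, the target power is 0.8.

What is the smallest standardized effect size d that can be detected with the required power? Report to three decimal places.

Need Φ(δ − 2.576) = 0.8, so δ = 2.576 + 0.842 = 3.417.
δ = d·√(n/2) ⇒ d = δ/√(n/2) = 3.417/√(113/2) = 0.4547.

d ≈ 0.455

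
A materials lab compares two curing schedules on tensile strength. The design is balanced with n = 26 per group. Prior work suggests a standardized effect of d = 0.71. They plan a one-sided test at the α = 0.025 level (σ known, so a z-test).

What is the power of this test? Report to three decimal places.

Noncentrality parameter: δ = d·√(n/2) = 0.71 × √(26/2) = 2.5599
One-sided α = 0.025 → critical value z_{0.025} = 1.960.
Power = P(Z > 1.960 − δ) = Φ(0.600) = 0.7257.

Power ≈ 0.726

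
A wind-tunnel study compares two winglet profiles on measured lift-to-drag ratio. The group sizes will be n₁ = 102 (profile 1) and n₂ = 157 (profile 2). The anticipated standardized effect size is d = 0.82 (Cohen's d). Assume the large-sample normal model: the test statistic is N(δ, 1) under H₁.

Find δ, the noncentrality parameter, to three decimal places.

δ = d / √(1/n₁ + 1/n₂) = 0.82 / √(1/102 + 1/157) = 6.4478

δ ≈ 6.448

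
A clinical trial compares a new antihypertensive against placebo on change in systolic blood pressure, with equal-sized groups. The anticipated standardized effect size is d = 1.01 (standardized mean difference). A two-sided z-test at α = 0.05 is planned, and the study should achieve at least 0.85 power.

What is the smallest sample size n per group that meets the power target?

n = 18 per group

For power 0.85 need Φ(δ − z_{0.025}) = 0.85, so δ = z_{0.025} + z_{0.15} = 1.960 + 1.036 = 2.996.
(The Φ(−δ − z_{α/2}) term is vanishingly small for δ > 0 and is dropped in the standard sample-size formula.)
δ = d·√(n/2) ⇒ n = 2(δ/d)² = 2 × (2.996 / 1.01)² = 17.60.
Round up to the next whole unit.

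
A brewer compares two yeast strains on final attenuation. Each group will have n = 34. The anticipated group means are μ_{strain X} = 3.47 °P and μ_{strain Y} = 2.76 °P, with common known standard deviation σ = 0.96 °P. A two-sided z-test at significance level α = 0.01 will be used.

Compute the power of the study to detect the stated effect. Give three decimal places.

Power ≈ 0.682

Standardized effect: d = |μ_{strain X} − μ_{strain Y}| / σ = |3.47 − 2.76| / 0.96 = 0.7396
Noncentrality parameter: δ = d·√(n/2) = 0.7396 × √(34/2) = 3.0494
Critical value for a two-sided test at α = 0.01: z_{α/2} = 2.576.
Power = Φ(δ − 2.576) + Φ(−δ − 2.576) = Φ(0.474) + Φ(-5.625) = 0.6821 + 0.0000 = 0.6821.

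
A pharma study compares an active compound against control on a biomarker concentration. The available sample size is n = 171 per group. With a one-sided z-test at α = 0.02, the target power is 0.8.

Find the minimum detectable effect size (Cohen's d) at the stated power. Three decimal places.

d ≈ 0.313

Need Φ(δ − 2.054) = 0.8, so δ = 2.054 + 0.842 = 2.895.
δ = d·√(n/2) ⇒ d = δ/√(n/2) = 2.895/√(171/2) = 0.3131.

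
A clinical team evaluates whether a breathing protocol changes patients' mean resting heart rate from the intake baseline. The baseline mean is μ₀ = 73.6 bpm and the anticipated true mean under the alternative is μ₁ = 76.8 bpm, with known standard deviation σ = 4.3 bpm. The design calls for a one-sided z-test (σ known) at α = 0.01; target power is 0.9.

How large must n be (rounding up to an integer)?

n = 24

Standardized effect: d = |μ₁ − μ₀| / σ = |76.8 − 73.6| / 4.3 = 0.7442
For power 0.9 need Φ(δ − z_{0.01}) = 0.9, so δ = z_{0.01} + z_{0.10} = 2.326 + 1.282 = 3.608.
δ = d·√n ⇒ n = (δ/d)² = (3.608 / 0.7442)² = 23.50.
Rounding up, n = 24.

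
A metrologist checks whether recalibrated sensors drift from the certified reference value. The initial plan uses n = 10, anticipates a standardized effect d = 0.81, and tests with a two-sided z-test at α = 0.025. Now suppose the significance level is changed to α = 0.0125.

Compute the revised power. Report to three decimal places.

δ = d·√n = 0.81 × √10 = 2.5614 (unchanged). New critical value: z_{0.0063} = 2.498.
Revised power = Φ(δ − 2.498) + Φ(−δ − 2.498) = Φ(0.064) + Φ(-5.059) = 0.5254 + 0.0000 = 0.5254.

Power ≈ 0.525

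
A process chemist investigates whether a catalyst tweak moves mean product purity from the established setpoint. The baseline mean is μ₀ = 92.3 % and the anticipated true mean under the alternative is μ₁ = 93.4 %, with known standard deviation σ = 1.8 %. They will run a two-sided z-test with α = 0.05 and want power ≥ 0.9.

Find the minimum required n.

Standardized effect: d = |μ₁ − μ₀| / σ = |93.4 − 92.3| / 1.8 = 0.6111
Set Φ(δ − 1.960) = 0.9; then δ − 1.960 = Φ⁻¹(0.9) = 1.282, giving δ = 3.242.
(Ignoring the negligible lower-tail rejection probability gives the usual closed-form inversion.)
δ = d·√n ⇒ n = (δ/d)² = (3.242 / 0.6111)² = 28.14.
Round up to the next whole unit.

n = 29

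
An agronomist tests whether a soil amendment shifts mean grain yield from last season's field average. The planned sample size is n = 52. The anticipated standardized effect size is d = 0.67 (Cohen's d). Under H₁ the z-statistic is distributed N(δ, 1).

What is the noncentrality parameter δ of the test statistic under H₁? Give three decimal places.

δ ≈ 4.831

The noncentrality parameter scales effect size by the design's sample-size factor: δ = d·√n = 0.67 × √52 = 4.8314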